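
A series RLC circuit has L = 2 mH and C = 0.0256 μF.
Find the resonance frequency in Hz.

Step 1 — Resonance condition Im(Z)=0 gives ω₀ = 1/√(LC).
Step 2 — ω₀ = 1/√(0.002·2.56e-08) = 1.398e+05 rad/s.
Step 3 — f₀ = ω₀/(2π) = 2.224e+04 Hz.

f₀ = 2.224e+04 Hz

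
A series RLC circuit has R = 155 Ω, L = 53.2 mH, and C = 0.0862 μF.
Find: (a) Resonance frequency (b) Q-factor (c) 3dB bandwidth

Step 1 — Resonance condition Im(Z)=0 gives ω₀ = 1/√(LC).
Step 2 — ω₀ = 1/√(0.0532·8.62e-08) = 1.477e+04 rad/s.
Step 3 — f₀ = ω₀/(2π) = 2350 Hz.
Step 4 — Series Q: Q = ω₀L/R = 1.477e+04·0.0532/155 = 5.068.
Step 5 — 3dB bandwidth: Δω = ω₀/Q = 2914 rad/s; BW = Δω/(2π) = 463.7 Hz.

(a) f₀ = 2350 Hz  (b) Q = 5.068  (c) BW = 463.7 Hz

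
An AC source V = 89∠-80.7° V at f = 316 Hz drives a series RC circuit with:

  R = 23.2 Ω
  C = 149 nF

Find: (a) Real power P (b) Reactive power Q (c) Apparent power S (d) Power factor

Step 1 — Angular frequency: ω = 2π·f = 2π·316 = 1985 rad/s.
Step 2 — Component impedances:
  R: Z = R = 23.2 Ω
  C: Z = 1/(jωC) = -j/(ω·C) = 0 - j3380 Ω
Step 3 — Series combination: Z_total = R + C = 23.2 - j3380 Ω = 3380∠-89.6° Ω.
Step 4 — Source phasor: V = 89∠-80.7° V = 14.38 - j87.83 V.
Step 5 — Current: I = V / Z = 0.02601 + j0.004076 A = 0.02633∠8.9° A.
Step 6 — Complex power: S = V·I* = 0.01608 - j2.343 VA.
Step 7 — Real power: P = Re(S) = 0.01608 W.
Step 8 — Reactive power: Q = Im(S) = -2.343 VAR.
Step 9 — Apparent power: |S| = 2.343 VA.
Step 10 — Power factor: PF = P/|S| = 0.006863 (leading).

(a) P = 0.01608 W  (b) Q = -2.343 VAR  (c) S = 2.343 VA  (d) PF = 0.006863 (leading)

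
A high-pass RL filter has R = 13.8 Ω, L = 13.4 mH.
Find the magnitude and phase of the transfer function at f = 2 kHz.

Step 1 — Angular frequency: ω = 2π·2000 = 1.257e+04 rad/s.
Step 2 — Transfer function: H(jω) = jωL/(R + jωL).
Step 3 — Numerator jωL = j·168.4; denominator R + jωL = 13.8 + j168.4.
Step 4 — H = 0.9933 + j0.08141.
Step 5 — Magnitude: |H| = 0.9967 (-0.0 dB); phase: φ = 4.7°.

|H| = 0.9967 (-0.0 dB), φ = 4.7°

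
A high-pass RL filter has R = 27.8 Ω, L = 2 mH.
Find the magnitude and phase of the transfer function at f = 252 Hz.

Step 1 — Angular frequency: ω = 2π·252 = 1583 rad/s.
Step 2 — Transfer function: H(jω) = jωL/(R + jωL).
Step 3 — Numerator jωL = j·3.167; denominator R + jωL = 27.8 + j3.167.
Step 4 — H = 0.01281 + j0.1125.
Step 5 — Magnitude: |H| = 0.1132 (-18.9 dB); phase: φ = 83.5°.

|H| = 0.1132 (-18.9 dB), φ = 83.5°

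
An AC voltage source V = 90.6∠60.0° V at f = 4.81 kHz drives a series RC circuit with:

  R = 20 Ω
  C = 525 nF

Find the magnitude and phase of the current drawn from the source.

Step 1 — Angular frequency: ω = 2π·f = 2π·4810 = 3.022e+04 rad/s.
Step 2 — Component impedances:
  R: Z = R = 20 Ω
  C: Z = 1/(jωC) = -j/(ω·C) = 0 - j63.03 Ω
Step 3 — Series combination: Z_total = R + C = 20 - j63.03 Ω = 66.12∠-72.4° Ω.
Step 4 — Source phasor: V = 90.6∠60.0° V = 45.3 + j78.46 V.
Step 5 — Ohm's law: I = V / Z_total = (45.3 + j78.46) / (20 - j63.03) = -0.9238 + j1.012 A.
Step 6 — Convert to polar: |I| = 1.37 A, ∠I = 132.4°.

I = 1.37∠132.4° A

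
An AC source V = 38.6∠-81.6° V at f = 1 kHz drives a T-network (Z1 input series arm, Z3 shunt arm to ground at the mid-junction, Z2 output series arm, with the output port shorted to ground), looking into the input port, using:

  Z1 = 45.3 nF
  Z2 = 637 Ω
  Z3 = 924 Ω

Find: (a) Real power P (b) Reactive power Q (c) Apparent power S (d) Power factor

Step 1 — Angular frequency: ω = 2π·f = 2π·1000 = 6283 rad/s.
Step 2 — Component impedances:
  Z1: Z = 1/(jωC) = -j/(ω·C) = 0 - j3513 Ω
  Z2: Z = R = 637 Ω
  Z3: Z = R = 924 Ω
Step 3 — With the output port shorted to ground, the output series arm Z2 runs from the junction to ground; the shunt arm Z3 also runs from the junction to ground. They appear in parallel: Z3 || Z2 = 377.1 Ω.
Step 4 — Series with input arm Z1: Z_in = Z1 + (Z3 || Z2) = 377.1 - j3513 Ω = 3534∠-83.9° Ω.
Step 5 — Source phasor: V = 38.6∠-81.6° V = 5.639 - j38.19 V.
Step 6 — Current: I = V / Z = 0.01092 + j0.0004335 A = 0.01092∠2.3° A.
Step 7 — Complex power: S = V·I* = 0.045 - j0.4193 VA.
Step 8 — Real power: P = Re(S) = 0.045 W.
Step 9 — Reactive power: Q = Im(S) = -0.4193 VAR.
Step 10 — Apparent power: |S| = 0.4217 VA.
Step 11 — Power factor: PF = P/|S| = 0.1067 (leading).

(a) P = 0.045 W  (b) Q = -0.4193 VAR  (c) S = 0.4217 VA  (d) PF = 0.1067 (leading)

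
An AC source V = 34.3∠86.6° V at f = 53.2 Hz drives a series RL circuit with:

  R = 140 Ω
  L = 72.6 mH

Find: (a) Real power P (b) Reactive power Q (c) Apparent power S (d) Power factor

Step 1 — Angular frequency: ω = 2π·f = 2π·53.2 = 334.3 rad/s.
Step 2 — Component impedances:
  R: Z = R = 140 Ω
  L: Z = jωL = j·334.3·0.0726 = 0 + j24.27 Ω
Step 3 — Series combination: Z_total = R + L = 140 + j24.27 Ω = 142.1∠9.8° Ω.
Step 4 — Source phasor: V = 34.3∠86.6° V = 2.034 + j34.24 V.
Step 5 — Current: I = V / Z = 0.05526 + j0.235 A = 0.2414∠76.8° A.
Step 6 — Complex power: S = V·I* = 8.158 + j1.414 VA.
Step 7 — Real power: P = Re(S) = 8.158 W.
Step 8 — Reactive power: Q = Im(S) = 1.414 VAR.
Step 9 — Apparent power: |S| = 8.28 VA.
Step 10 — Power factor: PF = P/|S| = 0.9853 (lagging).

(a) P = 8.158 W  (b) Q = 1.414 VAR  (c) S = 8.28 VA  (d) PF = 0.9853 (lagging)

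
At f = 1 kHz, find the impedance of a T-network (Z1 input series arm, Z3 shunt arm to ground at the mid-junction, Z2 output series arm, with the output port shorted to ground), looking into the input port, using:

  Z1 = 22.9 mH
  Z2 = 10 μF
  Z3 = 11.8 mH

Step 1 — Angular frequency: ω = 2π·f = 2π·1000 = 6283 rad/s.
Step 2 — Component impedances:
  Z1: Z = jωL = j·6283·0.0229 = 0 + j143.9 Ω
  Z2: Z = 1/(jωC) = -j/(ω·C) = 0 - j15.92 Ω
  Z3: Z = jωL = j·6283·0.0118 = 0 + j74.14 Ω
Step 3 — With the output port shorted to ground, the output series arm Z2 runs from the junction to ground; the shunt arm Z3 also runs from the junction to ground. They appear in parallel: Z3 || Z2 = 0 - j20.27 Ω.
Step 4 — Series with input arm Z1: Z_in = Z1 + (Z3 || Z2) = 0 + j123.6 Ω = 123.6∠90.0° Ω.

Z = 0 + j123.6 Ω = 123.6∠90.0° Ω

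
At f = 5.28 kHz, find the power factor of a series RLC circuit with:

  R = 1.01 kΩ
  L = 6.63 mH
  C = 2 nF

Step 1 — Angular frequency: ω = 2π·f = 2π·5280 = 3.318e+04 rad/s.
Step 2 — Component impedances:
  R: Z = R = 1010 Ω
  L: Z = jωL = j·3.318e+04·0.00663 = 0 + j220 Ω
  C: Z = 1/(jωC) = -j/(ω·C) = 0 - j1.507e+04 Ω
Step 3 — Series combination: Z_total = R + L + C = 1010 - j1.485e+04 Ω = 1.489e+04∠-86.1° Ω.
Step 4 — Power factor: PF = cos(φ) = Re(Z)/|Z| = 1010/14886 = 0.06785.
Step 5 — Type: Im(Z) = -1.485e+04 ⇒ leading (phase φ = -86.1°).

PF = 0.06785 (leading, φ = -86.1°)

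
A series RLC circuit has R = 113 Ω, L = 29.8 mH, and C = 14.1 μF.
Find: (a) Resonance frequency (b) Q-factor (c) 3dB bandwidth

Step 1 — Resonance: ω₀ = 1/√(LC) = 1/√(0.0298·1.41e-05) = 1543 rad/s.
Step 2 — f₀ = ω₀/(2π) = 245.5 Hz.
Step 3 — Series Q: Q = ω₀L/R = 1543·0.0298/113 = 0.4068.
Step 4 — Bandwidth: Δω = ω₀/Q = 3792 rad/s; BW = Δω/(2π) = 603.5 Hz.

(a) f₀ = 245.5 Hz  (b) Q = 0.4068  (c) BW = 603.5 Hz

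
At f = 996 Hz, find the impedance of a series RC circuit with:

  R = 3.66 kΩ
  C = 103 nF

Step 1 — Angular frequency: ω = 2π·f = 2π·996 = 6258 rad/s.
Step 2 — Component impedances:
  R: Z = R = 3660 Ω
  C: Z = 1/(jωC) = -j/(ω·C) = 0 - j1551 Ω
Step 3 — Series combination: Z_total = R + C = 3660 - j1551 Ω = 3975∠-23.0° Ω.

Z = 3660 - j1551 Ω = 3975∠-23.0° Ω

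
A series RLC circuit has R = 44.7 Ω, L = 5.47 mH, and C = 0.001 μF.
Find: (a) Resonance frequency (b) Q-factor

Step 1 — Resonance condition Im(Z)=0 gives ω₀ = 1/√(LC).
Step 2 — ω₀ = 1/√(0.00547·1e-09) = 4.276e+05 rad/s.
Step 3 — f₀ = ω₀/(2π) = 6.805e+04 Hz.
Step 4 — Series Q: Q = ω₀L/R = 4.276e+05·0.00547/44.7 = 52.32.

(a) f₀ = 6.805e+04 Hz  (b) Q = 52.32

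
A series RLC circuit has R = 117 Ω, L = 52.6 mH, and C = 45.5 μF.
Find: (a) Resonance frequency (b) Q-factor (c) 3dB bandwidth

Step 1 — Resonance condition Im(Z)=0 gives ω₀ = 1/√(LC).
Step 2 — ω₀ = 1/√(0.0526·4.55e-05) = 646.4 rad/s.
Step 3 — f₀ = ω₀/(2π) = 102.9 Hz.
Step 4 — Series Q: Q = ω₀L/R = 646.4·0.0526/117 = 0.2906.
Step 5 — 3dB bandwidth: Δω = ω₀/Q = 2224 rad/s; BW = Δω/(2π) = 354 Hz.

(a) f₀ = 102.9 Hz  (b) Q = 0.2906  (c) BW = 354 Hz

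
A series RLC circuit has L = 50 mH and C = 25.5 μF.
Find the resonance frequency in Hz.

Step 1 — Resonance condition Im(Z)=0 gives ω₀ = 1/√(LC).
Step 2 — ω₀ = 1/√(0.05·2.55e-05) = 885.6 rad/s.
Step 3 — f₀ = ω₀/(2π) = 140.9 Hz.

f₀ = 140.9 Hz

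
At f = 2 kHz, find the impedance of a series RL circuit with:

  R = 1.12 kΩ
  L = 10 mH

Step 1 — Angular frequency: ω = 2π·f = 2π·2000 = 1.257e+04 rad/s.
Step 2 — Component impedances:
  R: Z = R = 1120 Ω
  L: Z = jωL = j·1.257e+04·0.01 = 0 + j125.7 Ω
Step 3 — Series combination: Z_total = R + L = 1120 + j125.7 Ω = 1127∠6.4° Ω.

Z = 1120 + j125.7 Ω = 1127∠6.4° Ω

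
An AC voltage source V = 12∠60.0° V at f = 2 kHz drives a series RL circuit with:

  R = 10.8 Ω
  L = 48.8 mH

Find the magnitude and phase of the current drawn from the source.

Step 1 — Angular frequency: ω = 2π·f = 2π·2000 = 1.257e+04 rad/s.
Step 2 — Component impedances:
  R: Z = R = 10.8 Ω
  L: Z = jωL = j·1.257e+04·0.0488 = 0 + j613.2 Ω
Step 3 — Series combination: Z_total = R + L = 10.8 + j613.2 Ω = 613.3∠89.0° Ω.
Step 4 — Source phasor: V = 12∠60.0° V = 6 + j10.39 V.
Step 5 — Ohm's law: I = V / Z_total = (6 + j10.39) / (10.8 + j613.2) = 0.01711 - j0.009483 A.
Step 6 — Convert to polar: |I| = 0.01957 A, ∠I = -29.0°.

I = 0.01957∠-29.0° A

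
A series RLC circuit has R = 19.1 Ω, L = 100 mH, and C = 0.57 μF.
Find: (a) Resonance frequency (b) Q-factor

Step 1 — Resonance condition Im(Z)=0 gives ω₀ = 1/√(LC).
Step 2 — ω₀ = 1/√(0.1·5.7e-07) = 4189 rad/s.
Step 3 — f₀ = ω₀/(2π) = 666.6 Hz.
Step 4 — Series Q: Q = ω₀L/R = 4189·0.1/19.1 = 21.93.

(a) f₀ = 666.6 Hz  (b) Q = 21.93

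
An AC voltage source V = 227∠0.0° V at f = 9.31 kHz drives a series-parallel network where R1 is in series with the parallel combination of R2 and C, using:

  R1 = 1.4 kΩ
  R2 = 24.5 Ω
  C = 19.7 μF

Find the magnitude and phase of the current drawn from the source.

Step 1 — Angular frequency: ω = 2π·f = 2π·9310 = 5.85e+04 rad/s.
Step 2 — Component impedances:
  R1: Z = R = 1400 Ω
  R2: Z = R = 24.5 Ω
  C: Z = 1/(jωC) = -j/(ω·C) = 0 - j0.8678 Ω
Step 3 — Parallel branch: R2 || C = 1/(1/R2 + 1/C) = 0.0307 - j0.8667 Ω.
Step 4 — Series with R1: Z_total = R1 + (R2 || C) = 1400 - j0.8667 Ω = 1400∠-0.0° Ω.
Step 5 — Source phasor: V = 227∠0.0° V = 227 V.
Step 6 — Ohm's law: I = V / Z_total = (227) / (1400 - j0.8667) = 0.1621 + j0.0001004 A.
Step 7 — Convert to polar: |I| = 0.1621 A, ∠I = 0.0°.

I = 0.1621∠0.0° A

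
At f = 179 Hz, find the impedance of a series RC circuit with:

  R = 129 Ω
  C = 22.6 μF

Step 1 — Angular frequency: ω = 2π·f = 2π·179 = 1125 rad/s.
Step 2 — Component impedances:
  R: Z = R = 129 Ω
  C: Z = 1/(jωC) = -j/(ω·C) = 0 - j39.34 Ω
Step 3 — Series combination: Z_total = R + C = 129 - j39.34 Ω = 134.9∠-17.0° Ω.

Z = 129 - j39.34 Ω = 134.9∠-17.0° Ω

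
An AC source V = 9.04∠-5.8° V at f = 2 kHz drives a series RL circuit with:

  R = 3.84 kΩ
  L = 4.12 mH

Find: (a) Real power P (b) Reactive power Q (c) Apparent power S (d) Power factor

Step 1 — Angular frequency: ω = 2π·f = 2π·2000 = 1.257e+04 rad/s.
Step 2 — Component impedances:
  R: Z = R = 3840 Ω
  L: Z = jωL = j·1.257e+04·0.00412 = 0 + j51.77 Ω
Step 3 — Series combination: Z_total = R + L = 3840 + j51.77 Ω = 3840∠0.8° Ω.
Step 4 — Source phasor: V = 9.04∠-5.8° V = 8.994 - j0.9135 V.
Step 5 — Current: I = V / Z = 0.002338 - j0.0002694 A = 0.002354∠-6.6° A.
Step 6 — Complex power: S = V·I* = 0.02128 + j0.0002869 VA.
Step 7 — Real power: P = Re(S) = 0.02128 W.
Step 8 — Reactive power: Q = Im(S) = 0.0002869 VAR.
Step 9 — Apparent power: |S| = 0.02128 VA.
Step 10 — Power factor: PF = P/|S| = 0.9999 (lagging).

(a) P = 0.02128 W  (b) Q = 0.0002869 VAR  (c) S = 0.02128 VA  (d) PF = 0.9999 (lagging)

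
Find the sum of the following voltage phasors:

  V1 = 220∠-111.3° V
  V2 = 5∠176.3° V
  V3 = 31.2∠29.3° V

Step 1 — Convert each phasor to rectangular form:
  V1 = 220·(cos(-111.3°) + j·sin(-111.3°)) = -79.92 - j205 V
  V2 = 5·(cos(176.3°) + j·sin(176.3°)) = -4.99 + j0.3227 V
  V3 = 31.2·(cos(29.3°) + j·sin(29.3°)) = 27.21 + j15.27 V
Step 2 — Sum components: V_total = -57.7 - j189.4 V.
Step 3 — Convert to polar: |V_total| = 198 V, ∠V_total = -106.9°.

V_total = 198∠-106.9° V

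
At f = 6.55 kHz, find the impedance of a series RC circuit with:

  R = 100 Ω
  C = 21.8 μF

Step 1 — Angular frequency: ω = 2π·f = 2π·6550 = 4.115e+04 rad/s.
Step 2 — Component impedances:
  R: Z = R = 100 Ω
  C: Z = 1/(jωC) = -j/(ω·C) = 0 - j1.115 Ω
Step 3 — Series combination: Z_total = R + C = 100 - j1.115 Ω = 100∠-0.6° Ω.

Z = 100 - j1.115 Ω = 100∠-0.6° Ω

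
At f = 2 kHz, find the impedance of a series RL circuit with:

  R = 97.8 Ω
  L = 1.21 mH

Step 1 — Angular frequency: ω = 2π·f = 2π·2000 = 1.257e+04 rad/s.
Step 2 — Component impedances:
  R: Z = R = 97.8 Ω
  L: Z = jωL = j·1.257e+04·0.00121 = 0 + j15.21 Ω
Step 3 — Series combination: Z_total = R + L = 97.8 + j15.21 Ω = 98.97∠8.8° Ω.

Z = 97.8 + j15.21 Ω = 98.97∠8.8° Ω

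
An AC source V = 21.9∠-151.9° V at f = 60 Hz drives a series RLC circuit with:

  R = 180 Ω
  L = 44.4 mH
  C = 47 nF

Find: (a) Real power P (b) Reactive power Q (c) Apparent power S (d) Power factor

Step 1 — Angular frequency: ω = 2π·f = 2π·60 = 377 rad/s.
Step 2 — Component impedances:
  R: Z = R = 180 Ω
  L: Z = jωL = j·377·0.0444 = 0 + j16.74 Ω
  C: Z = 1/(jωC) = -j/(ω·C) = 0 - j5.644e+04 Ω
Step 3 — Series combination: Z_total = R + L + C = 180 - j5.642e+04 Ω = 5.642e+04∠-89.8° Ω.
Step 4 — Source phasor: V = 21.9∠-151.9° V = -19.32 - j10.32 V.
Step 5 — Current: I = V / Z = 0.0001817 - j0.000343 A = 0.0003882∠-62.1° A.
Step 6 — Complex power: S = V·I* = 2.712e-05 - j0.0085 VA.
Step 7 — Real power: P = Re(S) = 2.712e-05 W.
Step 8 — Reactive power: Q = Im(S) = -0.0085 VAR.
Step 9 — Apparent power: |S| = 0.0085 VA.
Step 10 — Power factor: PF = P/|S| = 0.00319 (leading).

(a) P = 2.712e-05 W  (b) Q = -0.0085 VAR  (c) S = 0.0085 VA  (d) PF = 0.00319 (leading)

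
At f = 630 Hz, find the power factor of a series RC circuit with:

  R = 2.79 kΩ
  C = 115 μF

Step 1 — Angular frequency: ω = 2π·f = 2π·630 = 3958 rad/s.
Step 2 — Component impedances:
  R: Z = R = 2790 Ω
  C: Z = 1/(jωC) = -j/(ω·C) = 0 - j2.197 Ω
Step 3 — Series combination: Z_total = R + C = 2790 - j2.197 Ω = 2790∠-0.0° Ω.
Step 4 — Power factor: PF = cos(φ) = Re(Z)/|Z| = 2790/2790 = 1.
Step 5 — Type: Im(Z) = -2.197 ⇒ leading (phase φ = -0.0°).

PF = 1 (leading, φ = -0.0°)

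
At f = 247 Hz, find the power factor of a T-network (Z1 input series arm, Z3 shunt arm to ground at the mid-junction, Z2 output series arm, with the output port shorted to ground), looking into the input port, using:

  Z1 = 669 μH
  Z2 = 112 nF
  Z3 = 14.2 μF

Step 1 — Angular frequency: ω = 2π·f = 2π·247 = 1552 rad/s.
Step 2 — Component impedances:
  Z1: Z = jωL = j·1552·0.000669 = 0 + j1.038 Ω
  Z2: Z = 1/(jωC) = -j/(ω·C) = 0 - j5753 Ω
  Z3: Z = 1/(jωC) = -j/(ω·C) = 0 - j45.38 Ω
Step 3 — With the output port shorted to ground, the output series arm Z2 runs from the junction to ground; the shunt arm Z3 also runs from the junction to ground. They appear in parallel: Z3 || Z2 = 0 - j45.02 Ω.
Step 4 — Series with input arm Z1: Z_in = Z1 + (Z3 || Z2) = 0 - j43.98 Ω = 43.98∠-90.0° Ω.
Step 5 — Power factor: PF = cos(φ) = Re(Z)/|Z| = 0/43.98 = 0.
Step 6 — Type: Im(Z) = -43.98 ⇒ leading (phase φ = -90.0°).

PF = 0 (leading, φ = -90.0°)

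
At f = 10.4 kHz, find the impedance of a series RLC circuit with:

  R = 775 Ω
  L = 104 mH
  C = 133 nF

Step 1 — Angular frequency: ω = 2π·f = 2π·1.04e+04 = 6.535e+04 rad/s.
Step 2 — Component impedances:
  R: Z = R = 775 Ω
  L: Z = jωL = j·6.535e+04·0.104 = 0 + j6796 Ω
  C: Z = 1/(jωC) = -j/(ω·C) = 0 - j115.1 Ω
Step 3 — Series combination: Z_total = R + L + C = 775 + j6681 Ω = 6726∠83.4° Ω.

Z = 775 + j6681 Ω = 6726∠83.4° Ω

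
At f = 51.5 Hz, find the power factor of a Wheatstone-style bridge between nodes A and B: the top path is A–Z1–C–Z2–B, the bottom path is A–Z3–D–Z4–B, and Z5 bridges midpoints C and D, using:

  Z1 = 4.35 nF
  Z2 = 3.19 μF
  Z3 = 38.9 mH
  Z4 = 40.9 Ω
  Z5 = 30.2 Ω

Step 1 — Angular frequency: ω = 2π·f = 2π·51.5 = 323.6 rad/s.
Step 2 — Component impedances:
  Z1: Z = 1/(jωC) = -j/(ω·C) = 0 - j7.104e+05 Ω
  Z2: Z = 1/(jωC) = -j/(ω·C) = 0 - j968.8 Ω
  Z3: Z = jωL = j·323.6·0.0389 = 0 + j12.59 Ω
  Z4: Z = R = 40.9 Ω
  Z5: Z = R = 30.2 Ω
Step 3 — Bridge requires nodal analysis (the Z5 bridge couples midpoints C and D, so the two paths cannot be reduced to a simple series/parallel combination). Setting node B to ground and injecting 1 A at node A, the 3-node admittance system at A, C, D solves to V_A = Z_AB = 40.77 + j10.87 Ω = 42.2∠14.9° Ω.
Step 4 — Power factor: PF = cos(φ) = Re(Z)/|Z| = 40.774/42.198 = 0.9663.
Step 5 — Type: Im(Z) = 10.87 ⇒ lagging (phase φ = 14.9°).

PF = 0.9663 (lagging, φ = 14.9°)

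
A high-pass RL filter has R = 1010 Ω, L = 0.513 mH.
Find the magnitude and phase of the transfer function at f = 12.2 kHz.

Step 1 — Angular frequency: ω = 2π·1.22e+04 = 7.665e+04 rad/s.
Step 2 — Transfer function: H(jω) = jωL/(R + jωL).
Step 3 — Numerator jωL = j·39.32; denominator R + jωL = 1010 + j39.32.
Step 4 — H = 0.001514 + j0.03888.
Step 5 — Magnitude: |H| = 0.03891 (-28.2 dB); phase: φ = 87.8°.

|H| = 0.03891 (-28.2 dB), φ = 87.8°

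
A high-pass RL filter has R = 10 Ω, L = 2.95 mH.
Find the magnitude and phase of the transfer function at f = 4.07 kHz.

Step 1 — Angular frequency: ω = 2π·4070 = 2.557e+04 rad/s.
Step 2 — Transfer function: H(jω) = jωL/(R + jωL).
Step 3 — Numerator jωL = j·75.44; denominator R + jωL = 10 + j75.44.
Step 4 — H = 0.9827 + j0.1303.
Step 5 — Magnitude: |H| = 0.9913 (-0.1 dB); phase: φ = 7.6°.

|H| = 0.9913 (-0.1 dB), φ = 7.6°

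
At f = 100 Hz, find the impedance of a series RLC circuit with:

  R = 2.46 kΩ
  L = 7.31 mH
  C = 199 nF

Step 1 — Angular frequency: ω = 2π·f = 2π·100 = 628.3 rad/s.
Step 2 — Component impedances:
  R: Z = R = 2460 Ω
  L: Z = jωL = j·628.3·0.00731 = 0 + j4.593 Ω
  C: Z = 1/(jωC) = -j/(ω·C) = 0 - j7998 Ω
Step 3 — Series combination: Z_total = R + L + C = 2460 - j7993 Ω = 8363∠-72.9° Ω.

Z = 2460 - j7993 Ω = 8363∠-72.9° Ω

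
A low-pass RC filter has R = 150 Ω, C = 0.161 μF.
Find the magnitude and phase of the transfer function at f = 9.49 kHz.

Step 1 — Angular frequency: ω = 2π·9490 = 5.963e+04 rad/s.
Step 2 — Transfer function: H(jω) = 1/(1 + jωRC).
Step 3 — Denominator: 1 + jωRC = 1 + j·5.963e+04·150·1.61e-07 = 1 + j1.44.
Step 4 — H = 0.3254 - j0.4685.
Step 5 — Magnitude: |H| = 0.5704 (-4.9 dB); phase: φ = -55.2°.

|H| = 0.5704 (-4.9 dB), φ = -55.2°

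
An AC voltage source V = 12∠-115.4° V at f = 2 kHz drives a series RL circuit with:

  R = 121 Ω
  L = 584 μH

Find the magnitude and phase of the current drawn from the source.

Step 1 — Angular frequency: ω = 2π·f = 2π·2000 = 1.257e+04 rad/s.
Step 2 — Component impedances:
  R: Z = R = 121 Ω
  L: Z = jωL = j·1.257e+04·0.000584 = 0 + j7.339 Ω
Step 3 — Series combination: Z_total = R + L = 121 + j7.339 Ω = 121.2∠3.5° Ω.
Step 4 — Source phasor: V = 12∠-115.4° V = -5.147 - j10.84 V.
Step 5 — Ohm's law: I = V / Z_total = (-5.147 - j10.84) / (121 + j7.339) = -0.0478 - j0.08669 A.
Step 6 — Convert to polar: |I| = 0.09899 A, ∠I = -118.9°.

I = 0.09899∠-118.9° A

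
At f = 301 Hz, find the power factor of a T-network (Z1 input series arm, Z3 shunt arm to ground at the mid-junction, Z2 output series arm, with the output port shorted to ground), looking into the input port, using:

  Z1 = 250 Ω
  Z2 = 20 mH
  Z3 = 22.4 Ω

Step 1 — Angular frequency: ω = 2π·f = 2π·301 = 1891 rad/s.
Step 2 — Component impedances:
  Z1: Z = R = 250 Ω
  Z2: Z = jωL = j·1891·0.02 = 0 + j37.82 Ω
  Z3: Z = R = 22.4 Ω
Step 3 — With the output port shorted to ground, the output series arm Z2 runs from the junction to ground; the shunt arm Z3 also runs from the junction to ground. They appear in parallel: Z3 || Z2 = 16.58 + j9.821 Ω.
Step 4 — Series with input arm Z1: Z_in = Z1 + (Z3 || Z2) = 266.6 + j9.821 Ω = 266.8∠2.1° Ω.
Step 5 — Power factor: PF = cos(φ) = Re(Z)/|Z| = 266.6/266.8 = 0.9993.
Step 6 — Type: Im(Z) = 9.821 ⇒ lagging (phase φ = 2.1°).

PF = 0.9993 (lagging, φ = 2.1°)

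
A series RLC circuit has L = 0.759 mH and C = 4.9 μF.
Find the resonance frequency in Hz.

Step 1 — Resonance condition Im(Z)=0 gives ω₀ = 1/√(LC).
Step 2 — ω₀ = 1/√(0.000759·4.9e-06) = 1.64e+04 rad/s.
Step 3 — f₀ = ω₀/(2π) = 2610 Hz.

f₀ = 2610 Hz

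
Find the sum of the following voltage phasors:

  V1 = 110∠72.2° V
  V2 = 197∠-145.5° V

Step 1 — Convert each phasor to rectangular form:
  V1 = 110·(cos(72.2°) + j·sin(72.2°)) = 33.63 + j104.7 V
  V2 = 197·(cos(-145.5°) + j·sin(-145.5°)) = -162.4 - j111.6 V
Step 2 — Sum components: V_total = -128.7 - j6.848 V.
Step 3 — Convert to polar: |V_total| = 128.9 V, ∠V_total = -177.0°.

V_total = 128.9∠-177.0° V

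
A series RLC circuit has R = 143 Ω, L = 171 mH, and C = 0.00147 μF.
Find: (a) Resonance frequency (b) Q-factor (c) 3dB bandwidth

Step 1 — Resonance condition Im(Z)=0 gives ω₀ = 1/√(LC).
Step 2 — ω₀ = 1/√(0.171·1.47e-09) = 6.307e+04 rad/s.
Step 3 — f₀ = ω₀/(2π) = 1.004e+04 Hz.
Step 4 — Series Q: Q = ω₀L/R = 6.307e+04·0.171/143 = 75.42.
Step 5 — 3dB bandwidth: Δω = ω₀/Q = 836.3 rad/s; BW = Δω/(2π) = 133.1 Hz.

(a) f₀ = 1.004e+04 Hz  (b) Q = 75.42  (c) BW = 133.1 Hz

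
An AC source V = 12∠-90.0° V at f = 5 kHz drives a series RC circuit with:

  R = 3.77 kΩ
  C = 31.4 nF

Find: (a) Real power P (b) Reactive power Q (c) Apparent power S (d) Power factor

Step 1 — Angular frequency: ω = 2π·f = 2π·5000 = 3.142e+04 rad/s.
Step 2 — Component impedances:
  R: Z = R = 3770 Ω
  C: Z = 1/(jωC) = -j/(ω·C) = 0 - j1014 Ω
Step 3 — Series combination: Z_total = R + C = 3770 - j1014 Ω = 3904∠-15.1° Ω.
Step 4 — Source phasor: V = 12∠-90.0° V = 0 - j12 V.
Step 5 — Current: I = V / Z = 0.0007982 - j0.002968 A = 0.003074∠-74.9° A.
Step 6 — Complex power: S = V·I* = 0.03562 - j0.009578 VA.
Step 7 — Real power: P = Re(S) = 0.03562 W.
Step 8 — Reactive power: Q = Im(S) = -0.009578 VAR.
Step 9 — Apparent power: |S| = 0.03689 VA.
Step 10 — Power factor: PF = P/|S| = 0.9657 (leading).

(a) P = 0.03562 W  (b) Q = -0.009578 VAR  (c) S = 0.03689 VA  (d) PF = 0.9657 (leading)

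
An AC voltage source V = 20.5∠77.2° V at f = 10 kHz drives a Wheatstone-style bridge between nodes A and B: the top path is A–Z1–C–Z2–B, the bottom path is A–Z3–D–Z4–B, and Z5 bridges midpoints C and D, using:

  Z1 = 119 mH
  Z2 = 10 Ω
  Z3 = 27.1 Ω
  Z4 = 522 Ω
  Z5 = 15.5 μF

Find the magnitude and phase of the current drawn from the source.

Step 1 — Angular frequency: ω = 2π·f = 2π·1e+04 = 6.283e+04 rad/s.
Step 2 — Component impedances:
  Z1: Z = jωL = j·6.283e+04·0.119 = 0 + j7477 Ω
  Z2: Z = R = 10 Ω
  Z3: Z = R = 27.1 Ω
  Z4: Z = R = 522 Ω
  Z5: Z = 1/(jωC) = -j/(ω·C) = 0 - j1.027 Ω
Step 3 — Bridge requires nodal analysis (the Z5 bridge couples midpoints C and D, so the two paths cannot be reduced to a simple series/parallel combination). Setting node B to ground and injecting 1 A at node A, the 3-node admittance system at A, C, D solves to V_A = Z_AB = 36.92 - j0.8904 Ω = 36.93∠-1.4° Ω.
Step 4 — Source phasor: V = 20.5∠77.2° V = 4.542 + j19.99 V.
Step 5 — Ohm's law: I = V / Z_total = (4.542 + j19.99) / (36.92 - j0.8904) = 0.1099 + j0.5441 A.
Step 6 — Convert to polar: |I| = 0.5551 A, ∠I = 78.6°.

I = 0.5551∠78.6° A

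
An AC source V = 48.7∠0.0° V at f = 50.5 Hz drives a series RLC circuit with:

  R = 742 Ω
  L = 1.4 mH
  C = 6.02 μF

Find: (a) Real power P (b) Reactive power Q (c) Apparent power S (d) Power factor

Step 1 — Angular frequency: ω = 2π·f = 2π·50.5 = 317.3 rad/s.
Step 2 — Component impedances:
  R: Z = R = 742 Ω
  L: Z = jωL = j·317.3·0.0014 = 0 + j0.4442 Ω
  C: Z = 1/(jωC) = -j/(ω·C) = 0 - j523.5 Ω
Step 3 — Series combination: Z_total = R + L + C = 742 - j523.1 Ω = 907.8∠-35.2° Ω.
Step 4 — Source phasor: V = 48.7∠0.0° V = 48.7 V.
Step 5 — Current: I = V / Z = 0.04384 + j0.03091 A = 0.05364∠35.2° A.
Step 6 — Complex power: S = V·I* = 2.135 - j1.505 VA.
Step 7 — Real power: P = Re(S) = 2.135 W.
Step 8 — Reactive power: Q = Im(S) = -1.505 VAR.
Step 9 — Apparent power: |S| = 2.612 VA.
Step 10 — Power factor: PF = P/|S| = 0.8173 (leading).

(a) P = 2.135 W  (b) Q = -1.505 VAR  (c) S = 2.612 VA  (d) PF = 0.8173 (leading)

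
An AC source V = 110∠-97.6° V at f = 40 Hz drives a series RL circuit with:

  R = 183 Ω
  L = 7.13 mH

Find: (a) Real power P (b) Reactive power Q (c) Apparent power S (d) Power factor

Step 1 — Angular frequency: ω = 2π·f = 2π·40 = 251.3 rad/s.
Step 2 — Component impedances:
  R: Z = R = 183 Ω
  L: Z = jωL = j·251.3·0.00713 = 0 + j1.792 Ω
Step 3 — Series combination: Z_total = R + L = 183 + j1.792 Ω = 183∠0.6° Ω.
Step 4 — Source phasor: V = 110∠-97.6° V = -14.55 - j109 V.
Step 5 — Current: I = V / Z = -0.08532 - j0.595 A = 0.6011∠-98.2° A.
Step 6 — Complex power: S = V·I* = 66.11 + j0.6474 VA.
Step 7 — Real power: P = Re(S) = 66.11 W.
Step 8 — Reactive power: Q = Im(S) = 0.6474 VAR.
Step 9 — Apparent power: |S| = 66.12 VA.
Step 10 — Power factor: PF = P/|S| = 1 (lagging).

(a) P = 66.11 W  (b) Q = 0.6474 VAR  (c) S = 66.12 VA  (d) PF = 1 (lagging)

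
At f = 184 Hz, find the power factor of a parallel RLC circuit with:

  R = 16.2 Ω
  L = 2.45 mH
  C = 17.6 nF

Step 1 — Angular frequency: ω = 2π·f = 2π·184 = 1156 rad/s.
Step 2 — Component impedances:
  R: Z = R = 16.2 Ω
  L: Z = jωL = j·1156·0.00245 = 0 + j2.832 Ω
  C: Z = 1/(jωC) = -j/(ω·C) = 0 - j4.915e+04 Ω
Step 3 — Parallel combination: 1/Z_total = 1/R + 1/L + 1/C; Z_total = 0.4806 + j2.749 Ω = 2.79∠80.1° Ω.
Step 4 — Power factor: PF = cos(φ) = Re(Z)/|Z| = 0.4806/2.7903 = 0.1722.
Step 5 — Type: Im(Z) = 2.749 ⇒ lagging (phase φ = 80.1°).

PF = 0.1722 (lagging, φ = 80.1°)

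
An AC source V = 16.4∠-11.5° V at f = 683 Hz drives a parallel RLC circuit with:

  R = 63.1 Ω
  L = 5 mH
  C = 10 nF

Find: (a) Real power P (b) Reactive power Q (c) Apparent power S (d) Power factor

Step 1 — Angular frequency: ω = 2π·f = 2π·683 = 4291 rad/s.
Step 2 — Component impedances:
  R: Z = R = 63.1 Ω
  L: Z = jωL = j·4291·0.005 = 0 + j21.46 Ω
  C: Z = 1/(jωC) = -j/(ω·C) = 0 - j2.33e+04 Ω
Step 3 — Parallel combination: 1/Z_total = 1/R + 1/L + 1/C; Z_total = 6.551 + j19.25 Ω = 20.33∠71.2° Ω.
Step 4 — Source phasor: V = 16.4∠-11.5° V = 16.07 - j3.27 V.
Step 5 — Current: I = V / Z = 0.1024 - j0.8001 A = 0.8066∠-82.7° A.
Step 6 — Complex power: S = V·I* = 4.262 + j12.52 VA.
Step 7 — Real power: P = Re(S) = 4.262 W.
Step 8 — Reactive power: Q = Im(S) = 12.52 VAR.
Step 9 — Apparent power: |S| = 13.23 VA.
Step 10 — Power factor: PF = P/|S| = 0.3222 (lagging).

(a) P = 4.262 W  (b) Q = 12.52 VAR  (c) S = 13.23 VA  (d) PF = 0.3222 (lagging)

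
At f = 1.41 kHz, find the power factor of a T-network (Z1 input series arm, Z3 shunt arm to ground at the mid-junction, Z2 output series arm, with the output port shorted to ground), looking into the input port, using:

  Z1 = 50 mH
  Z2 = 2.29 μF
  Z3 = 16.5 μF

Step 1 — Angular frequency: ω = 2π·f = 2π·1410 = 8859 rad/s.
Step 2 — Component impedances:
  Z1: Z = jωL = j·8859·0.05 = 0 + j443 Ω
  Z2: Z = 1/(jωC) = -j/(ω·C) = 0 - j49.29 Ω
  Z3: Z = 1/(jωC) = -j/(ω·C) = 0 - j6.841 Ω
Step 3 — With the output port shorted to ground, the output series arm Z2 runs from the junction to ground; the shunt arm Z3 also runs from the junction to ground. They appear in parallel: Z3 || Z2 = 0 - j6.007 Ω.
Step 4 — Series with input arm Z1: Z_in = Z1 + (Z3 || Z2) = 0 + j437 Ω = 437∠90.0° Ω.
Step 5 — Power factor: PF = cos(φ) = Re(Z)/|Z| = 0/437 = 0.
Step 6 — Type: Im(Z) = 437 ⇒ lagging (phase φ = 90.0°).

PF = 0 (lagging, φ = 90.0°)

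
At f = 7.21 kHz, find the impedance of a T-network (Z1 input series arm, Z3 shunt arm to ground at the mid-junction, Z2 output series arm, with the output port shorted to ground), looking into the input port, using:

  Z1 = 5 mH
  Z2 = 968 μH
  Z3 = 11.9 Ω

Step 1 — Angular frequency: ω = 2π·f = 2π·7210 = 4.53e+04 rad/s.
Step 2 — Component impedances:
  Z1: Z = jωL = j·4.53e+04·0.005 = 0 + j226.5 Ω
  Z2: Z = jωL = j·4.53e+04·0.000968 = 0 + j43.85 Ω
  Z3: Z = R = 11.9 Ω
Step 3 — With the output port shorted to ground, the output series arm Z2 runs from the junction to ground; the shunt arm Z3 also runs from the junction to ground. They appear in parallel: Z3 || Z2 = 11.08 + j3.008 Ω.
Step 4 — Series with input arm Z1: Z_in = Z1 + (Z3 || Z2) = 11.08 + j229.5 Ω = 229.8∠87.2° Ω.

Z = 11.08 + j229.5 Ω = 229.8∠87.2° Ω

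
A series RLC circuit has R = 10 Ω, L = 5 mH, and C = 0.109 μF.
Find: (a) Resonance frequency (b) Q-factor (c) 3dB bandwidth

Step 1 — Resonance: ω₀ = 1/√(LC) = 1/√(0.005·1.09e-07) = 4.284e+04 rad/s.
Step 2 — f₀ = ω₀/(2π) = 6817 Hz.
Step 3 — Series Q: Q = ω₀L/R = 4.284e+04·0.005/10 = 21.42.
Step 4 — Bandwidth: Δω = ω₀/Q = 2000 rad/s; BW = Δω/(2π) = 318.3 Hz.

(a) f₀ = 6817 Hz  (b) Q = 21.42  (c) BW = 318.3 Hz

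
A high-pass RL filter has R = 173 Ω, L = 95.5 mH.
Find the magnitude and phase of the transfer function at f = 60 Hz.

Step 1 — Angular frequency: ω = 2π·60 = 377 rad/s.
Step 2 — Transfer function: H(jω) = jωL/(R + jωL).
Step 3 — Numerator jωL = j·36; denominator R + jωL = 173 + j36.
Step 4 — H = 0.04151 + j0.1995.
Step 5 — Magnitude: |H| = 0.2037 (-13.8 dB); phase: φ = 78.2°.

|H| = 0.2037 (-13.8 dB), φ = 78.2°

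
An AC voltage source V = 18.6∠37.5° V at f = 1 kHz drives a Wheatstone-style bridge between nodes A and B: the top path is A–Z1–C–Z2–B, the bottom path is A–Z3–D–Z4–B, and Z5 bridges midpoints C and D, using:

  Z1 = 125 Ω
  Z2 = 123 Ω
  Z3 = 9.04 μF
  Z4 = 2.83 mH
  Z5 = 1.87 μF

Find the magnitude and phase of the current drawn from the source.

Step 1 — Angular frequency: ω = 2π·f = 2π·1000 = 6283 rad/s.
Step 2 — Component impedances:
  Z1: Z = R = 125 Ω
  Z2: Z = R = 123 Ω
  Z3: Z = 1/(jωC) = -j/(ω·C) = 0 - j17.61 Ω
  Z4: Z = jωL = j·6283·0.00283 = 0 + j17.78 Ω
  Z5: Z = 1/(jωC) = -j/(ω·C) = 0 - j85.11 Ω
Step 3 — Bridge requires nodal analysis (the Z5 bridge couples midpoints C and D, so the two paths cannot be reduced to a simple series/parallel combination). Setting node B to ground and injecting 1 A at node A, the 3-node admittance system at A, C, D solves to V_A = Z_AB = 1.77 + j2.544 Ω = 3.099∠55.2° Ω.
Step 4 — Source phasor: V = 18.6∠37.5° V = 14.76 + j11.32 V.
Step 5 — Ohm's law: I = V / Z_total = (14.76 + j11.32) / (1.77 + j2.544) = 5.718 - j1.823 A.
Step 6 — Convert to polar: |I| = 6.001 A, ∠I = -17.7°.

I = 6.001∠-17.7° A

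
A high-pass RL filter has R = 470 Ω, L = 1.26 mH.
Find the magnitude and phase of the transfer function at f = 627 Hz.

Step 1 — Angular frequency: ω = 2π·627 = 3940 rad/s.
Step 2 — Transfer function: H(jω) = jωL/(R + jωL).
Step 3 — Numerator jωL = j·4.964; denominator R + jωL = 470 + j4.964.
Step 4 — H = 0.0001115 + j0.01056.
Step 5 — Magnitude: |H| = 0.01056 (-39.5 dB); phase: φ = 89.4°.

|H| = 0.01056 (-39.5 dB), φ = 89.4°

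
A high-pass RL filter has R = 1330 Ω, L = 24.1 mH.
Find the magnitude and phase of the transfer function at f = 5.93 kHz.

Step 1 — Angular frequency: ω = 2π·5930 = 3.726e+04 rad/s.
Step 2 — Transfer function: H(jω) = jωL/(R + jωL).
Step 3 — Numerator jωL = j·897.9; denominator R + jωL = 1330 + j897.9.
Step 4 — H = 0.3131 + j0.4638.
Step 5 — Magnitude: |H| = 0.5596 (-5.0 dB); phase: φ = 56.0°.

|H| = 0.5596 (-5.0 dB), φ = 56.0°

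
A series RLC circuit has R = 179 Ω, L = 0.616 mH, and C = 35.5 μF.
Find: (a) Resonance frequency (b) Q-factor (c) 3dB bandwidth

Step 1 — Resonance: ω₀ = 1/√(LC) = 1/√(0.000616·3.55e-05) = 6762 rad/s.
Step 2 — f₀ = ω₀/(2π) = 1076 Hz.
Step 3 — Series Q: Q = ω₀L/R = 6762·0.000616/179 = 0.02327.
Step 4 — Bandwidth: Δω = ω₀/Q = 2.906e+05 rad/s; BW = Δω/(2π) = 4.625e+04 Hz.

(a) f₀ = 1076 Hz  (b) Q = 0.02327  (c) BW = 4.625e+04 Hz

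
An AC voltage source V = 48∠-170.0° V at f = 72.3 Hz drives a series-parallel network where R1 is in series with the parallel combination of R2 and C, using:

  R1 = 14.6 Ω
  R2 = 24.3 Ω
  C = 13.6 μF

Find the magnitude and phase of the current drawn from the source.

Step 1 — Angular frequency: ω = 2π·f = 2π·72.3 = 454.3 rad/s.
Step 2 — Component impedances:
  R1: Z = R = 14.6 Ω
  R2: Z = R = 24.3 Ω
  C: Z = 1/(jωC) = -j/(ω·C) = 0 - j161.9 Ω
Step 3 — Parallel branch: R2 || C = 1/(1/R2 + 1/C) = 23.76 - j3.568 Ω.
Step 4 — Series with R1: Z_total = R1 + (R2 || C) = 38.36 - j3.568 Ω = 38.53∠-5.3° Ω.
Step 5 — Source phasor: V = 48∠-170.0° V = -47.27 - j8.335 V.
Step 6 — Ohm's law: I = V / Z_total = (-47.27 - j8.335) / (38.36 - j3.568) = -1.202 - j0.329 A.
Step 7 — Convert to polar: |I| = 1.246 A, ∠I = -164.7°.

I = 1.246∠-164.7° A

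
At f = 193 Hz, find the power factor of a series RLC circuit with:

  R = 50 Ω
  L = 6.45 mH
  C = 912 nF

Step 1 — Angular frequency: ω = 2π·f = 2π·193 = 1213 rad/s.
Step 2 — Component impedances:
  R: Z = R = 50 Ω
  L: Z = jωL = j·1213·0.00645 = 0 + j7.822 Ω
  C: Z = 1/(jωC) = -j/(ω·C) = 0 - j904.2 Ω
Step 3 — Series combination: Z_total = R + L + C = 50 - j896.4 Ω = 897.8∠-86.8° Ω.
Step 4 — Power factor: PF = cos(φ) = Re(Z)/|Z| = 50/897.8 = 0.05569.
Step 5 — Type: Im(Z) = -896.4 ⇒ leading (phase φ = -86.8°).

PF = 0.05569 (leading, φ = -86.8°)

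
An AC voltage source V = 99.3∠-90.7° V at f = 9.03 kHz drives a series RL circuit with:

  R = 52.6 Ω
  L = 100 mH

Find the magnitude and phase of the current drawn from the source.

Step 1 — Angular frequency: ω = 2π·f = 2π·9030 = 5.674e+04 rad/s.
Step 2 — Component impedances:
  R: Z = R = 52.6 Ω
  L: Z = jωL = j·5.674e+04·0.1 = 0 + j5674 Ω
Step 3 — Series combination: Z_total = R + L = 52.6 + j5674 Ω = 5674∠89.5° Ω.
Step 4 — Source phasor: V = 99.3∠-90.7° V = -1.213 - j99.29 V.
Step 5 — Ohm's law: I = V / Z_total = (-1.213 - j99.29) / (52.6 + j5674) = -0.0175 + j5.157e-05 A.
Step 6 — Convert to polar: |I| = 0.0175 A, ∠I = 179.8°.

I = 0.0175∠179.8° A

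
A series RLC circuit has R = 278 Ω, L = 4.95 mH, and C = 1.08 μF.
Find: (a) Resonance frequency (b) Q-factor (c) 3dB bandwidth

Step 1 — Resonance condition Im(Z)=0 gives ω₀ = 1/√(LC).
Step 2 — ω₀ = 1/√(0.00495·1.08e-06) = 1.368e+04 rad/s.
Step 3 — f₀ = ω₀/(2π) = 2177 Hz.
Step 4 — Series Q: Q = ω₀L/R = 1.368e+04·0.00495/278 = 0.2435.
Step 5 — 3dB bandwidth: Δω = ω₀/Q = 5.616e+04 rad/s; BW = Δω/(2π) = 8938 Hz.

(a) f₀ = 2177 Hz  (b) Q = 0.2435  (c) BW = 8938 Hz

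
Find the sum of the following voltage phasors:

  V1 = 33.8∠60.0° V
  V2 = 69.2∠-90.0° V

Step 1 — Convert each phasor to rectangular form:
  V1 = 33.8·(cos(60.0°) + j·sin(60.0°)) = 16.9 + j29.27 V
  V2 = 69.2·(cos(-90.0°) + j·sin(-90.0°)) = 0 - j69.2 V
Step 2 — Sum components: V_total = 16.9 - j39.93 V.
Step 3 — Convert to polar: |V_total| = 43.36 V, ∠V_total = -67.1°.

V_total = 43.36∠-67.1° V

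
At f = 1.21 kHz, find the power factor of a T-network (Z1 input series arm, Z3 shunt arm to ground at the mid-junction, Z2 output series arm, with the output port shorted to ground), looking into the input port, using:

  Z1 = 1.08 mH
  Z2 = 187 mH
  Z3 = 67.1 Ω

Step 1 — Angular frequency: ω = 2π·f = 2π·1210 = 7603 rad/s.
Step 2 — Component impedances:
  Z1: Z = jωL = j·7603·0.00108 = 0 + j8.211 Ω
  Z2: Z = jωL = j·7603·0.187 = 0 + j1422 Ω
  Z3: Z = R = 67.1 Ω
Step 3 — With the output port shorted to ground, the output series arm Z2 runs from the junction to ground; the shunt arm Z3 also runs from the junction to ground. They appear in parallel: Z3 || Z2 = 66.95 + j3.16 Ω.
Step 4 — Series with input arm Z1: Z_in = Z1 + (Z3 || Z2) = 66.95 + j11.37 Ω = 67.91∠9.6° Ω.
Step 5 — Power factor: PF = cos(φ) = Re(Z)/|Z| = 66.95/67.91 = 0.9859.
Step 6 — Type: Im(Z) = 11.37 ⇒ lagging (phase φ = 9.6°).

PF = 0.9859 (lagging, φ = 9.6°)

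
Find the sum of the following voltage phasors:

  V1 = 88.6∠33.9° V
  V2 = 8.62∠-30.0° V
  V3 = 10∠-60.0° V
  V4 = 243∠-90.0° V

Step 1 — Convert each phasor to rectangular form:
  V1 = 88.6·(cos(33.9°) + j·sin(33.9°)) = 73.54 + j49.42 V
  V2 = 8.62·(cos(-30.0°) + j·sin(-30.0°)) = 7.465 - j4.31 V
  V3 = 10·(cos(-60.0°) + j·sin(-60.0°)) = 5 - j8.66 V
  V4 = 243·(cos(-90.0°) + j·sin(-90.0°)) = 0 - j243 V
Step 2 — Sum components: V_total = 86 - j206.6 V.
Step 3 — Convert to polar: |V_total| = 223.7 V, ∠V_total = -67.4°.

V_total = 223.7∠-67.4° V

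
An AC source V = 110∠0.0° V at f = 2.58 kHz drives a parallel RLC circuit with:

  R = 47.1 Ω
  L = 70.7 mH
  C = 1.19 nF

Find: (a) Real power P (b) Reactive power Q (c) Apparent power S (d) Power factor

Step 1 — Angular frequency: ω = 2π·f = 2π·2580 = 1.621e+04 rad/s.
Step 2 — Component impedances:
  R: Z = R = 47.1 Ω
  L: Z = jωL = j·1.621e+04·0.0707 = 0 + j1146 Ω
  C: Z = 1/(jωC) = -j/(ω·C) = 0 - j5.184e+04 Ω
Step 3 — Parallel combination: 1/Z_total = 1/R + 1/L + 1/C; Z_total = 47.02 + j1.89 Ω = 47.06∠2.3° Ω.
Step 4 — Source phasor: V = 110∠0.0° V = 110 V.
Step 5 — Current: I = V / Z = 2.335 - j0.09386 A = 2.337∠-2.3° A.
Step 6 — Complex power: S = V·I* = 256.9 + j10.32 VA.
Step 7 — Real power: P = Re(S) = 256.9 W.
Step 8 — Reactive power: Q = Im(S) = 10.32 VAR.
Step 9 — Apparent power: |S| = 257.1 VA.
Step 10 — Power factor: PF = P/|S| = 0.9992 (lagging).

(a) P = 256.9 W  (b) Q = 10.32 VAR  (c) S = 257.1 VA  (d) PF = 0.9992 (lagging)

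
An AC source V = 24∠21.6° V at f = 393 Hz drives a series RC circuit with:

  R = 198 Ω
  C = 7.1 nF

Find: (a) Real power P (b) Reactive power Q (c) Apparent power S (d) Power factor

Step 1 — Angular frequency: ω = 2π·f = 2π·393 = 2469 rad/s.
Step 2 — Component impedances:
  R: Z = R = 198 Ω
  C: Z = 1/(jωC) = -j/(ω·C) = 0 - j5.704e+04 Ω
Step 3 — Series combination: Z_total = R + C = 198 - j5.704e+04 Ω = 5.704e+04∠-89.8° Ω.
Step 4 — Source phasor: V = 24∠21.6° V = 22.31 + j8.835 V.
Step 5 — Current: I = V / Z = -0.0001535 + j0.0003918 A = 0.0004208∠111.4° A.
Step 6 — Complex power: S = V·I* = 3.505e-05 - j0.0101 VA.
Step 7 — Real power: P = Re(S) = 3.505e-05 W.
Step 8 — Reactive power: Q = Im(S) = -0.0101 VAR.
Step 9 — Apparent power: |S| = 0.0101 VA.
Step 10 — Power factor: PF = P/|S| = 0.003471 (leading).

(a) P = 3.505e-05 W  (b) Q = -0.0101 VAR  (c) S = 0.0101 VA  (d) PF = 0.003471 (leading)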